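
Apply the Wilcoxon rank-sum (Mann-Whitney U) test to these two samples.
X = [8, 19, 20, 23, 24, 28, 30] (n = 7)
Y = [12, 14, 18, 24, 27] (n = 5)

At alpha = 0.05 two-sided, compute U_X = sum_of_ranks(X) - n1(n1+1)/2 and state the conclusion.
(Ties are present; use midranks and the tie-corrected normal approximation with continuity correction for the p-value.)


Step 1: Combine and sort all 12 observations; assign midranks.
sorted (value, group): (8,X), (12,Y), (14,Y), (18,Y), (19,X), (20,X), (23,X), (24,X), (24,Y), (27,Y), (28,X), (30,X)
ranks: 8->1, 12->2, 14->3, 18->4, 19->5, 20->6, 23->7, 24->8.5, 24->8.5, 27->10, 28->11, 30->12
Step 2: Rank sum for X: R1 = 1 + 5 + 6 + 7 + 8.5 + 11 + 12 = 50.5.
Step 3: U_X = R1 - n1(n1+1)/2 = 50.5 - 7*8/2 = 50.5 - 28 = 22.5.
       U_Y = n1*n2 - U_X = 35 - 22.5 = 12.5.
Step 4: Ties are present, so use the tie-corrected normal approximation (with continuity correction) for the p-value.
Step 5: p-value = 0.464120; compare to alpha = 0.05. fail to reject H0.

U_X = 22.5, p = 0.464120, fail to reject H0 at alpha = 0.05.


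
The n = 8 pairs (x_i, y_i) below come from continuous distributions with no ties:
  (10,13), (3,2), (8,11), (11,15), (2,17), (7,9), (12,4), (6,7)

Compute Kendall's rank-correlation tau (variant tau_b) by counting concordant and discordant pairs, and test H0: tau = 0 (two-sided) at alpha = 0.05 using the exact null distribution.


Step 1: Enumerate the 28 unordered pairs (i,j) with i<j and classify each by sign(x_j-x_i) * sign(y_j-y_i).
  (1,2):dx=-7,dy=-11->C; (1,3):dx=-2,dy=-2->C; (1,4):dx=+1,dy=+2->C; (1,5):dx=-8,dy=+4->D
  (1,6):dx=-3,dy=-4->C; (1,7):dx=+2,dy=-9->D; (1,8):dx=-4,dy=-6->C; (2,3):dx=+5,dy=+9->C
  (2,4):dx=+8,dy=+13->C; (2,5):dx=-1,dy=+15->D; (2,6):dx=+4,dy=+7->C; (2,7):dx=+9,dy=+2->C
  (2,8):dx=+3,dy=+5->C; (3,4):dx=+3,dy=+4->C; (3,5):dx=-6,dy=+6->D; (3,6):dx=-1,dy=-2->C
  (3,7):dx=+4,dy=-7->D; (3,8):dx=-2,dy=-4->C; (4,5):dx=-9,dy=+2->D; (4,6):dx=-4,dy=-6->C
  (4,7):dx=+1,dy=-11->D; (4,8):dx=-5,dy=-8->C; (5,6):dx=+5,dy=-8->D; (5,7):dx=+10,dy=-13->D
  (5,8):dx=+4,dy=-10->D; (6,7):dx=+5,dy=-5->D; (6,8):dx=-1,dy=-2->C; (7,8):dx=-6,dy=+3->D
Step 2: C = 16, D = 12, total pairs = 28.
Step 3: tau = (C - D)/(n(n-1)/2) = (16 - 12)/28 = 0.142857.
Step 4: Exact two-sided p-value (enumerate n! = 40320 permutations of y under H0): p = 0.719544.
Step 5: alpha = 0.05. fail to reject H0.

tau_b = 0.1429 (C=16, D=12), p = 0.719544, fail to reject H0.


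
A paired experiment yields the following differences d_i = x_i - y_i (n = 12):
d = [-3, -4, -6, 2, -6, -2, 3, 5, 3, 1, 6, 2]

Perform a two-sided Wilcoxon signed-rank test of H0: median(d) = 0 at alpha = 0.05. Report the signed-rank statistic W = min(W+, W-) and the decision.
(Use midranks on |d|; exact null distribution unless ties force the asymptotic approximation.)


Step 1: Drop any zero differences (none here) and take |d_i|.
|d| = [3, 4, 6, 2, 6, 2, 3, 5, 3, 1, 6, 2]
Step 2: Midrank |d_i| (ties get averaged ranks).
ranks: |3|->6, |4|->8, |6|->11, |2|->3, |6|->11, |2|->3, |3|->6, |5|->9, |3|->6, |1|->1, |6|->11, |2|->3
Step 3: Attach original signs; sum ranks with positive sign and with negative sign.
W+ = 3 + 6 + 9 + 6 + 1 + 11 + 3 = 39
W- = 6 + 8 + 11 + 11 + 3 = 39
(Check: W+ + W- = 78 should equal n(n+1)/2 = 78.)
Step 4: Test statistic W = min(W+, W-) = 39.
Step 5: Ties in |d|, so use the tie-corrected normal approximation.
        E[W] = n(n+1)/4 = 12*13/4 = 39.
        Tie groups: |d|=2 (t=3), |d|=3 (t=3), |d|=6 (t=3); sum(t^3 - t) = 72.
        Var[W] = n(n+1)(2n+1)/24 - sum(t^3-t)/48 = 3900/24 - 72/48 = 161.
        z = (W - E[W]) / sqrt(Var[W]) = (39 - 39) / 12.6886 = 0.0000.
        Two-sided p = 2*Phi(z) = 1.000000.
Step 6: alpha = 0.05. fail to reject H0.

W+ = 39, W- = 39, W = min = 39, p = 1.000000, fail to reject H0.


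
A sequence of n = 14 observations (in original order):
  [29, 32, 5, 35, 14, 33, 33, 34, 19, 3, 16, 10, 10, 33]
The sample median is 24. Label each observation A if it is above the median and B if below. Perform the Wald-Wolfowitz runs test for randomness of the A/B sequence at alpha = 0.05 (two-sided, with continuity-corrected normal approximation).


Step 1: Compute median = 24; label A = above, B = below.
Labels in order: AABABAAABBBBBA  (n_A = 7, n_B = 7)
Step 2: Count runs R = 7.
Step 3: Under H0 (random ordering), E[R] = 2*n_A*n_B/(n_A+n_B) + 1 = 2*7*7/14 + 1 = 8.0000.
        Var[R] = 2*n_A*n_B*(2*n_A*n_B - n_A - n_B) / ((n_A+n_B)^2 * (n_A+n_B-1)) = 8232/2548 = 3.2308.
        SD[R] = 1.7974.
Step 4: Continuity-corrected z = (R + 0.5 - E[R]) / SD[R] = (7 + 0.5 - 8.0000) / 1.7974 = -0.2782.
Step 5: Two-sided p-value via normal approximation = 2*(1 - Phi(|z|)) = 0.780879.
Step 6: alpha = 0.05. fail to reject H0.

R = 7, z = -0.2782, p = 0.780879, fail to reject H0.


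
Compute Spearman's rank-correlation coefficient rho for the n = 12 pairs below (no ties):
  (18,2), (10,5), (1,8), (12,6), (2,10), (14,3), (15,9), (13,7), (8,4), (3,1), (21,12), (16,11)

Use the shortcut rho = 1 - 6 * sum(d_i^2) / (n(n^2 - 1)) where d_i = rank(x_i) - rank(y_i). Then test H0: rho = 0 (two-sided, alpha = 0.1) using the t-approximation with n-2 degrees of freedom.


Step 1: Rank x and y separately (midranks; no ties here).
rank(x): 18->11, 10->5, 1->1, 12->6, 2->2, 14->8, 15->9, 13->7, 8->4, 3->3, 21->12, 16->10
rank(y): 2->2, 5->5, 8->8, 6->6, 10->10, 3->3, 9->9, 7->7, 4->4, 1->1, 12->12, 11->11
Step 2: d_i = R_x(i) - R_y(i); compute d_i^2.
  (11-2)^2=81, (5-5)^2=0, (1-8)^2=49, (6-6)^2=0, (2-10)^2=64, (8-3)^2=25, (9-9)^2=0, (7-7)^2=0, (4-4)^2=0, (3-1)^2=4, (12-12)^2=0, (10-11)^2=1
sum(d^2) = 224.
Step 3: rho = 1 - 6*224 / (12*(12^2 - 1)) = 1 - 1344/1716 = 0.216783.
Step 4: Under H0, t = rho * sqrt((n-2)/(1-rho^2)) = 0.7022 ~ t(10).
Step 5: Two-sided p-value from the t-distribution with 10 df = 0.498556.
Step 6: alpha = 0.1. fail to reject H0.

rho = 0.2168, p = 0.498556, fail to reject H0 at alpha = 0.1.


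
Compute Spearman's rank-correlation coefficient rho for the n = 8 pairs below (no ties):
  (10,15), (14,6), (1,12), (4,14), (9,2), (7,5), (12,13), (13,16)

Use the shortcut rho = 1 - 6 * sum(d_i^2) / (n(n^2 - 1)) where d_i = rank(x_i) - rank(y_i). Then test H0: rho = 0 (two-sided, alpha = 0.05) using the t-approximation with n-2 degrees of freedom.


Step 1: Rank x and y separately (midranks; no ties here).
rank(x): 10->5, 14->8, 1->1, 4->2, 9->4, 7->3, 12->6, 13->7
rank(y): 15->7, 6->3, 12->4, 14->6, 2->1, 5->2, 13->5, 16->8
Step 2: d_i = R_x(i) - R_y(i); compute d_i^2.
  (5-7)^2=4, (8-3)^2=25, (1-4)^2=9, (2-6)^2=16, (4-1)^2=9, (3-2)^2=1, (6-5)^2=1, (7-8)^2=1
sum(d^2) = 66.
Step 3: rho = 1 - 6*66 / (8*(8^2 - 1)) = 1 - 396/504 = 0.214286.
Step 4: Under H0, t = rho * sqrt((n-2)/(1-rho^2)) = 0.5374 ~ t(6).
Step 5: Two-sided p-value from the t-distribution with 6 df = 0.610344.
Step 6: alpha = 0.05. fail to reject H0.

rho = 0.2143, p = 0.610344, fail to reject H0 at alpha = 0.05.


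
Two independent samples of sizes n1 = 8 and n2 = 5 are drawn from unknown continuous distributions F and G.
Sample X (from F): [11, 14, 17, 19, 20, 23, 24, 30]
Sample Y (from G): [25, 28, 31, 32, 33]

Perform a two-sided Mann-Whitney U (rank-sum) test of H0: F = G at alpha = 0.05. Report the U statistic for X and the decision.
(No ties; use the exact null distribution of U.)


Step 1: Combine and sort all 13 observations; assign midranks.
sorted (value, group): (11,X), (14,X), (17,X), (19,X), (20,X), (23,X), (24,X), (25,Y), (28,Y), (30,X), (31,Y), (32,Y), (33,Y)
ranks: 11->1, 14->2, 17->3, 19->4, 20->5, 23->6, 24->7, 25->8, 28->9, 30->10, 31->11, 32->12, 33->13
Step 2: Rank sum for X: R1 = 1 + 2 + 3 + 4 + 5 + 6 + 7 + 10 = 38.
Step 3: U_X = R1 - n1(n1+1)/2 = 38 - 8*9/2 = 38 - 36 = 2.
       U_Y = n1*n2 - U_X = 40 - 2 = 38.
Step 4: No ties, so the exact null distribution of U (based on enumerating the C(13,8) = 1287 equally likely rank assignments) gives the two-sided p-value.
Step 5: p-value = 0.006216; compare to alpha = 0.05. reject H0.

U_X = 2, p = 0.006216, reject H0 at alpha = 0.05.


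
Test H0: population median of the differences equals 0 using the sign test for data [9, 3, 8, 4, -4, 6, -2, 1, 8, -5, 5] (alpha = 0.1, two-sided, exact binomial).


Step 1: Discard zero differences. Original n = 11; n_eff = number of nonzero differences = 11.
Nonzero differences (with sign): +9, +3, +8, +4, -4, +6, -2, +1, +8, -5, +5
Step 2: Count signs: positive = 8, negative = 3.
Step 3: Under H0: P(positive) = 0.5, so the number of positives S ~ Bin(11, 0.5).
Step 4: Two-sided exact p-value = sum of Bin(11,0.5) probabilities at or below the observed probability = 0.226562.
Step 5: alpha = 0.1. fail to reject H0.

n_eff = 11, pos = 8, neg = 3, p = 0.226562, fail to reject H0.


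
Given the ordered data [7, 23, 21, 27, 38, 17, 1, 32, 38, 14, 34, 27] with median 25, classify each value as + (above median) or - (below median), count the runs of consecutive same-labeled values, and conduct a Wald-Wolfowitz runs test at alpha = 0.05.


Step 1: Compute median = 25; label A = above, B = below.
Labels in order: BBBAABBAABAA  (n_A = 6, n_B = 6)
Step 2: Count runs R = 6.
Step 3: Under H0 (random ordering), E[R] = 2*n_A*n_B/(n_A+n_B) + 1 = 2*6*6/12 + 1 = 7.0000.
        Var[R] = 2*n_A*n_B*(2*n_A*n_B - n_A - n_B) / ((n_A+n_B)^2 * (n_A+n_B-1)) = 4320/1584 = 2.7273.
        SD[R] = 1.6514.
Step 4: Continuity-corrected z = (R + 0.5 - E[R]) / SD[R] = (6 + 0.5 - 7.0000) / 1.6514 = -0.3028.
Step 5: Two-sided p-value via normal approximation = 2*(1 - Phi(|z|)) = 0.762069.
Step 6: alpha = 0.05. fail to reject H0.

R = 6, z = -0.3028, p = 0.762069, fail to reject H0.


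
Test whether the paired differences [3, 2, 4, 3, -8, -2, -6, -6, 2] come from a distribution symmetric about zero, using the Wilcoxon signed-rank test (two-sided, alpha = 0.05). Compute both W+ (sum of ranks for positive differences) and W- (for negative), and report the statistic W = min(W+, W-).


Step 1: Drop any zero differences (none here) and take |d_i|.
|d| = [3, 2, 4, 3, 8, 2, 6, 6, 2]
Step 2: Midrank |d_i| (ties get averaged ranks).
ranks: |3|->4.5, |2|->2, |4|->6, |3|->4.5, |8|->9, |2|->2, |6|->7.5, |6|->7.5, |2|->2
Step 3: Attach original signs; sum ranks with positive sign and with negative sign.
W+ = 4.5 + 2 + 6 + 4.5 + 2 = 19
W- = 9 + 2 + 7.5 + 7.5 = 26
(Check: W+ + W- = 45 should equal n(n+1)/2 = 45.)
Step 4: Test statistic W = min(W+, W-) = 19.
Step 5: Ties in |d|, so use the tie-corrected normal approximation.
        E[W] = n(n+1)/4 = 9*10/4 = 22.5.
        Tie groups: |d|=2 (t=3), |d|=3 (t=2), |d|=6 (t=2); sum(t^3 - t) = 36.
        Var[W] = n(n+1)(2n+1)/24 - sum(t^3-t)/48 = 1710/24 - 36/48 = 70.5.
        z = (W - E[W]) / sqrt(Var[W]) = (19 - 22.5) / 8.3964 = -0.4168.
        Two-sided p = 2*Phi(z) = 0.676793.
Step 6: alpha = 0.05. fail to reject H0.

W+ = 19, W- = 26, W = min = 19, p = 0.676793, fail to reject H0.


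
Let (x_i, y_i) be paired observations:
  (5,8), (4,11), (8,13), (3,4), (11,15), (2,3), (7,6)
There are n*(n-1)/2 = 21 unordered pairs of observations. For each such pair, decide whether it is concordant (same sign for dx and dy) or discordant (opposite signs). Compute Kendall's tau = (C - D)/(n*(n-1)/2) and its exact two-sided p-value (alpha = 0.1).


Step 1: Enumerate the 21 unordered pairs (i,j) with i<j and classify each by sign(x_j-x_i) * sign(y_j-y_i).
  (1,2):dx=-1,dy=+3->D; (1,3):dx=+3,dy=+5->C; (1,4):dx=-2,dy=-4->C; (1,5):dx=+6,dy=+7->C
  (1,6):dx=-3,dy=-5->C; (1,7):dx=+2,dy=-2->D; (2,3):dx=+4,dy=+2->C; (2,4):dx=-1,dy=-7->C
  (2,5):dx=+7,dy=+4->C; (2,6):dx=-2,dy=-8->C; (2,7):dx=+3,dy=-5->D; (3,4):dx=-5,dy=-9->C
  (3,5):dx=+3,dy=+2->C; (3,6):dx=-6,dy=-10->C; (3,7):dx=-1,dy=-7->C; (4,5):dx=+8,dy=+11->C
  (4,6):dx=-1,dy=-1->C; (4,7):dx=+4,dy=+2->C; (5,6):dx=-9,dy=-12->C; (5,7):dx=-4,dy=-9->C
  (6,7):dx=+5,dy=+3->C
Step 2: C = 18, D = 3, total pairs = 21.
Step 3: tau = (C - D)/(n(n-1)/2) = (18 - 3)/21 = 0.714286.
Step 4: Exact two-sided p-value (enumerate n! = 5040 permutations of y under H0): p = 0.030159.
Step 5: alpha = 0.1. reject H0.

tau_b = 0.7143 (C=18, D=3), p = 0.030159, reject H0.


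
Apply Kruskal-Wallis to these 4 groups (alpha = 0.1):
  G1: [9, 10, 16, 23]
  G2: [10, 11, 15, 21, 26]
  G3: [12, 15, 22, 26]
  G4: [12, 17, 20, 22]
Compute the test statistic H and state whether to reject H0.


Step 1: Combine all N = 17 observations and assign midranks.
sorted (value, group, rank): (9,G1,1), (10,G1,2.5), (10,G2,2.5), (11,G2,4), (12,G3,5.5), (12,G4,5.5), (15,G2,7.5), (15,G3,7.5), (16,G1,9), (17,G4,10), (20,G4,11), (21,G2,12), (22,G3,13.5), (22,G4,13.5), (23,G1,15), (26,G2,16.5), (26,G3,16.5)
Step 2: Sum ranks within each group.
R_1 = 27.5 (n_1 = 4)
R_2 = 42.5 (n_2 = 5)
R_3 = 43 (n_3 = 4)
R_4 = 40 (n_4 = 4)
Step 3: H = 12/(N(N+1)) * sum(R_i^2/n_i) - 3(N+1)
     = 12/(17*18) * (27.5^2/4 + 42.5^2/5 + 43^2/4 + 40^2/4) - 3*18
     = 0.039216 * 1412.56 - 54
     = 1.394608.
Step 4: Ties present; correction factor C = 1 - 30/(17^3 - 17) = 0.993873. Corrected H = 1.394608 / 0.993873 = 1.403206.
Step 5: Under H0, H ~ chi^2(3); p-value = 0.704783.
Step 6: alpha = 0.1. fail to reject H0.

H = 1.4032, df = 3, p = 0.704783, fail to reject H0.


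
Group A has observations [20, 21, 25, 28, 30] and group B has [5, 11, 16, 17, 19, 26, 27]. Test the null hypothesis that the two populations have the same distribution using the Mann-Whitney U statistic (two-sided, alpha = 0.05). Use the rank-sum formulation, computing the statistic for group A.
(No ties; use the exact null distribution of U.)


Step 1: Combine and sort all 12 observations; assign midranks.
sorted (value, group): (5,Y), (11,Y), (16,Y), (17,Y), (19,Y), (20,X), (21,X), (25,X), (26,Y), (27,Y), (28,X), (30,X)
ranks: 5->1, 11->2, 16->3, 17->4, 19->5, 20->6, 21->7, 25->8, 26->9, 27->10, 28->11, 30->12
Step 2: Rank sum for X: R1 = 6 + 7 + 8 + 11 + 12 = 44.
Step 3: U_X = R1 - n1(n1+1)/2 = 44 - 5*6/2 = 44 - 15 = 29.
       U_Y = n1*n2 - U_X = 35 - 29 = 6.
Step 4: No ties, so the exact null distribution of U (based on enumerating the C(12,5) = 792 equally likely rank assignments) gives the two-sided p-value.
Step 5: p-value = 0.073232; compare to alpha = 0.05. fail to reject H0.

U_X = 29, p = 0.073232, fail to reject H0 at alpha = 0.05.


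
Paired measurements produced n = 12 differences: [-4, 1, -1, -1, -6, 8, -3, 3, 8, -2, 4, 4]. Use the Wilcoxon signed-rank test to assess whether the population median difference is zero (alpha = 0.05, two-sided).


Step 1: Drop any zero differences (none here) and take |d_i|.
|d| = [4, 1, 1, 1, 6, 8, 3, 3, 8, 2, 4, 4]
Step 2: Midrank |d_i| (ties get averaged ranks).
ranks: |4|->8, |1|->2, |1|->2, |1|->2, |6|->10, |8|->11.5, |3|->5.5, |3|->5.5, |8|->11.5, |2|->4, |4|->8, |4|->8
Step 3: Attach original signs; sum ranks with positive sign and with negative sign.
W+ = 2 + 11.5 + 5.5 + 11.5 + 8 + 8 = 46.5
W- = 8 + 2 + 2 + 10 + 5.5 + 4 = 31.5
(Check: W+ + W- = 78 should equal n(n+1)/2 = 78.)
Step 4: Test statistic W = min(W+, W-) = 31.5.
Step 5: Ties in |d|, so use the tie-corrected normal approximation.
        E[W] = n(n+1)/4 = 12*13/4 = 39.
        Tie groups: |d|=1 (t=3), |d|=3 (t=2), |d|=4 (t=3), |d|=8 (t=2); sum(t^3 - t) = 60.
        Var[W] = n(n+1)(2n+1)/24 - sum(t^3-t)/48 = 3900/24 - 60/48 = 161.25.
        z = (W - E[W]) / sqrt(Var[W]) = (31.5 - 39) / 12.6984 = -0.5906.
        Two-sided p = 2*Phi(z) = 0.554772.
Step 6: alpha = 0.05. fail to reject H0.

W+ = 46.5, W- = 31.5, W = min = 31.5, p = 0.554772, fail to reject H0.


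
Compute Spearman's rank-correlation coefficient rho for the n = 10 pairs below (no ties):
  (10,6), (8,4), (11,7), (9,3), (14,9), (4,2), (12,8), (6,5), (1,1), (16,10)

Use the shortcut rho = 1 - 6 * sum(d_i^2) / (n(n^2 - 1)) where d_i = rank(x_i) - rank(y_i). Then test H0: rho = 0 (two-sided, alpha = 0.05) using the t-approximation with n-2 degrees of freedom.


Step 1: Rank x and y separately (midranks; no ties here).
rank(x): 10->6, 8->4, 11->7, 9->5, 14->9, 4->2, 12->8, 6->3, 1->1, 16->10
rank(y): 6->6, 4->4, 7->7, 3->3, 9->9, 2->2, 8->8, 5->5, 1->1, 10->10
Step 2: d_i = R_x(i) - R_y(i); compute d_i^2.
  (6-6)^2=0, (4-4)^2=0, (7-7)^2=0, (5-3)^2=4, (9-9)^2=0, (2-2)^2=0, (8-8)^2=0, (3-5)^2=4, (1-1)^2=0, (10-10)^2=0
sum(d^2) = 8.
Step 3: rho = 1 - 6*8 / (10*(10^2 - 1)) = 1 - 48/990 = 0.951515.
Step 4: Under H0, t = rho * sqrt((n-2)/(1-rho^2)) = 8.7493 ~ t(8).
Step 5: Two-sided p-value from the t-distribution with 8 df = 0.000023.
Step 6: alpha = 0.05. reject H0.

rho = 0.9515, p = 0.000023, reject H0 at alpha = 0.05.


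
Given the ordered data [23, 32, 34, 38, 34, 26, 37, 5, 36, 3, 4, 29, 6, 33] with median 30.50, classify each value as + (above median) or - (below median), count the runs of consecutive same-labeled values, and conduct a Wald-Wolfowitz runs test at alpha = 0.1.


Step 1: Compute median = 30.50; label A = above, B = below.
Labels in order: BAAAABABABBBBA  (n_A = 7, n_B = 7)
Step 2: Count runs R = 8.
Step 3: Under H0 (random ordering), E[R] = 2*n_A*n_B/(n_A+n_B) + 1 = 2*7*7/14 + 1 = 8.0000.
        Var[R] = 2*n_A*n_B*(2*n_A*n_B - n_A - n_B) / ((n_A+n_B)^2 * (n_A+n_B-1)) = 8232/2548 = 3.2308.
        SD[R] = 1.7974.
Step 4: R = E[R], so z = 0 with no continuity correction.
Step 5: Two-sided p-value via normal approximation = 2*(1 - Phi(|z|)) = 1.000000.
Step 6: alpha = 0.1. fail to reject H0.

R = 8, z = 0.0000, p = 1.000000, fail to reject H0.


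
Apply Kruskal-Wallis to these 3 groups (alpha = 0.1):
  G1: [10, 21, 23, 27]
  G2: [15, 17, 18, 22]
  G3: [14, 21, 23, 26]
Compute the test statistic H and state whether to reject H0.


Step 1: Combine all N = 12 observations and assign midranks.
sorted (value, group, rank): (10,G1,1), (14,G3,2), (15,G2,3), (17,G2,4), (18,G2,5), (21,G1,6.5), (21,G3,6.5), (22,G2,8), (23,G1,9.5), (23,G3,9.5), (26,G3,11), (27,G1,12)
Step 2: Sum ranks within each group.
R_1 = 29 (n_1 = 4)
R_2 = 20 (n_2 = 4)
R_3 = 29 (n_3 = 4)
Step 3: H = 12/(N(N+1)) * sum(R_i^2/n_i) - 3(N+1)
     = 12/(12*13) * (29^2/4 + 20^2/4 + 29^2/4) - 3*13
     = 0.076923 * 520.5 - 39
     = 1.038462.
Step 4: Ties present; correction factor C = 1 - 12/(12^3 - 12) = 0.993007. Corrected H = 1.038462 / 0.993007 = 1.045775.
Step 5: Under H0, H ~ chi^2(2); p-value = 0.592806.
Step 6: alpha = 0.1. fail to reject H0.

H = 1.0458, df = 2, p = 0.592806, fail to reject H0.


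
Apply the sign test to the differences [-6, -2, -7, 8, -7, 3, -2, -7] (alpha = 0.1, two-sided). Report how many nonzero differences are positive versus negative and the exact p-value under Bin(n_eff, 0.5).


Step 1: Discard zero differences. Original n = 8; n_eff = number of nonzero differences = 8.
Nonzero differences (with sign): -6, -2, -7, +8, -7, +3, -2, -7
Step 2: Count signs: positive = 2, negative = 6.
Step 3: Under H0: P(positive) = 0.5, so the number of positives S ~ Bin(8, 0.5).
Step 4: Two-sided exact p-value = sum of Bin(8,0.5) probabilities at or below the observed probability = 0.289062.
Step 5: alpha = 0.1. fail to reject H0.

n_eff = 8, pos = 2, neg = 6, p = 0.289062, fail to reject H0.


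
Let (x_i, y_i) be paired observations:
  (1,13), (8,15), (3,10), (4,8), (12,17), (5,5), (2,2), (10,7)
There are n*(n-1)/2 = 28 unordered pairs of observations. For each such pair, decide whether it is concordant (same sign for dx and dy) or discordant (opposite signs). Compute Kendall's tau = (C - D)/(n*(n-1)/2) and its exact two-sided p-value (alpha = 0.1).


Step 1: Enumerate the 28 unordered pairs (i,j) with i<j and classify each by sign(x_j-x_i) * sign(y_j-y_i).
  (1,2):dx=+7,dy=+2->C; (1,3):dx=+2,dy=-3->D; (1,4):dx=+3,dy=-5->D; (1,5):dx=+11,dy=+4->C
  (1,6):dx=+4,dy=-8->D; (1,7):dx=+1,dy=-11->D; (1,8):dx=+9,dy=-6->D; (2,3):dx=-5,dy=-5->C
  (2,4):dx=-4,dy=-7->C; (2,5):dx=+4,dy=+2->C; (2,6):dx=-3,dy=-10->C; (2,7):dx=-6,dy=-13->C
  (2,8):dx=+2,dy=-8->D; (3,4):dx=+1,dy=-2->D; (3,5):dx=+9,dy=+7->C; (3,6):dx=+2,dy=-5->D
  (3,7):dx=-1,dy=-8->C; (3,8):dx=+7,dy=-3->D; (4,5):dx=+8,dy=+9->C; (4,6):dx=+1,dy=-3->D
  (4,7):dx=-2,dy=-6->C; (4,8):dx=+6,dy=-1->D; (5,6):dx=-7,dy=-12->C; (5,7):dx=-10,dy=-15->C
  (5,8):dx=-2,dy=-10->C; (6,7):dx=-3,dy=-3->C; (6,8):dx=+5,dy=+2->C; (7,8):dx=+8,dy=+5->C
Step 2: C = 17, D = 11, total pairs = 28.
Step 3: tau = (C - D)/(n(n-1)/2) = (17 - 11)/28 = 0.214286.
Step 4: Exact two-sided p-value (enumerate n! = 40320 permutations of y under H0): p = 0.548413.
Step 5: alpha = 0.1. fail to reject H0.

tau_b = 0.2143 (C=17, D=11), p = 0.548413, fail to reject H0.


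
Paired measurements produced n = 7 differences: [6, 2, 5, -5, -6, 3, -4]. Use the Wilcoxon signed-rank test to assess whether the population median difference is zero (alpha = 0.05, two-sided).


Step 1: Drop any zero differences (none here) and take |d_i|.
|d| = [6, 2, 5, 5, 6, 3, 4]
Step 2: Midrank |d_i| (ties get averaged ranks).
ranks: |6|->6.5, |2|->1, |5|->4.5, |5|->4.5, |6|->6.5, |3|->2, |4|->3
Step 3: Attach original signs; sum ranks with positive sign and with negative sign.
W+ = 6.5 + 1 + 4.5 + 2 = 14
W- = 4.5 + 6.5 + 3 = 14
(Check: W+ + W- = 28 should equal n(n+1)/2 = 28.)
Step 4: Test statistic W = min(W+, W-) = 14.
Step 5: Ties in |d|, so use the tie-corrected normal approximation.
        E[W] = n(n+1)/4 = 7*8/4 = 14.
        Tie groups: |d|=5 (t=2), |d|=6 (t=2); sum(t^3 - t) = 12.
        Var[W] = n(n+1)(2n+1)/24 - sum(t^3-t)/48 = 840/24 - 12/48 = 34.75.
        z = (W - E[W]) / sqrt(Var[W]) = (14 - 14) / 5.8949 = 0.0000.
        Two-sided p = 2*Phi(z) = 1.000000.
Step 6: alpha = 0.05. fail to reject H0.

W+ = 14, W- = 14, W = min = 14, p = 1.000000, fail to reject H0.


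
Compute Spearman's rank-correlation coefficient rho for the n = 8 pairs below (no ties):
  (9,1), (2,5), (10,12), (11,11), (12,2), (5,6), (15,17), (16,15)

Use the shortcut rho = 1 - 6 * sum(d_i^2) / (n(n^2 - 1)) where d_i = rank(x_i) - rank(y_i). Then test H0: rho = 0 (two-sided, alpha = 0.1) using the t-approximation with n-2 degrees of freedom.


Step 1: Rank x and y separately (midranks; no ties here).
rank(x): 9->3, 2->1, 10->4, 11->5, 12->6, 5->2, 15->7, 16->8
rank(y): 1->1, 5->3, 12->6, 11->5, 2->2, 6->4, 17->8, 15->7
Step 2: d_i = R_x(i) - R_y(i); compute d_i^2.
  (3-1)^2=4, (1-3)^2=4, (4-6)^2=4, (5-5)^2=0, (6-2)^2=16, (2-4)^2=4, (7-8)^2=1, (8-7)^2=1
sum(d^2) = 34.
Step 3: rho = 1 - 6*34 / (8*(8^2 - 1)) = 1 - 204/504 = 0.595238.
Step 4: Under H0, t = rho * sqrt((n-2)/(1-rho^2)) = 1.8145 ~ t(6).
Step 5: Two-sided p-value from the t-distribution with 6 df = 0.119530.
Step 6: alpha = 0.1. fail to reject H0.

rho = 0.5952, p = 0.119530, fail to reject H0 at alpha = 0.1.


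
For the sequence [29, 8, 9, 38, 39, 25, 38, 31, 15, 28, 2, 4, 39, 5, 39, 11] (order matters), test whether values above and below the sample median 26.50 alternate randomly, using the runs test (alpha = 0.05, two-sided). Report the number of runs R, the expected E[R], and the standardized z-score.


Step 1: Compute median = 26.50; label A = above, B = below.
Labels in order: ABBAABAABABBABAB  (n_A = 8, n_B = 8)
Step 2: Count runs R = 12.
Step 3: Under H0 (random ordering), E[R] = 2*n_A*n_B/(n_A+n_B) + 1 = 2*8*8/16 + 1 = 9.0000.
        Var[R] = 2*n_A*n_B*(2*n_A*n_B - n_A - n_B) / ((n_A+n_B)^2 * (n_A+n_B-1)) = 14336/3840 = 3.7333.
        SD[R] = 1.9322.
Step 4: Continuity-corrected z = (R - 0.5 - E[R]) / SD[R] = (12 - 0.5 - 9.0000) / 1.9322 = 1.2939.
Step 5: Two-sided p-value via normal approximation = 2*(1 - Phi(|z|)) = 0.195709.
Step 6: alpha = 0.05. fail to reject H0.

R = 12, z = 1.2939, p = 0.195709, fail to reject H0.


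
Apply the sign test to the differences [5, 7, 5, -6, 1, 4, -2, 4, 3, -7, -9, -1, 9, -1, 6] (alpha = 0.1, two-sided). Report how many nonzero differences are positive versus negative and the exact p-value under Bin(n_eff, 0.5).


Step 1: Discard zero differences. Original n = 15; n_eff = number of nonzero differences = 15.
Nonzero differences (with sign): +5, +7, +5, -6, +1, +4, -2, +4, +3, -7, -9, -1, +9, -1, +6
Step 2: Count signs: positive = 9, negative = 6.
Step 3: Under H0: P(positive) = 0.5, so the number of positives S ~ Bin(15, 0.5).
Step 4: Two-sided exact p-value = sum of Bin(15,0.5) probabilities at or below the observed probability = 0.607239.
Step 5: alpha = 0.1. fail to reject H0.

n_eff = 15, pos = 9, neg = 6, p = 0.607239, fail to reject H0.


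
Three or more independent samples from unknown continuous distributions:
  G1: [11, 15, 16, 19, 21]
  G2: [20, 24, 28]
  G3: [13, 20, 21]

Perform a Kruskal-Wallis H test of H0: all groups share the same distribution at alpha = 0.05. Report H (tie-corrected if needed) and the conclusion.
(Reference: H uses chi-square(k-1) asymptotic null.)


Step 1: Combine all N = 11 observations and assign midranks.
sorted (value, group, rank): (11,G1,1), (13,G3,2), (15,G1,3), (16,G1,4), (19,G1,5), (20,G2,6.5), (20,G3,6.5), (21,G1,8.5), (21,G3,8.5), (24,G2,10), (28,G2,11)
Step 2: Sum ranks within each group.
R_1 = 21.5 (n_1 = 5)
R_2 = 27.5 (n_2 = 3)
R_3 = 17 (n_3 = 3)
Step 3: H = 12/(N(N+1)) * sum(R_i^2/n_i) - 3(N+1)
     = 12/(11*12) * (21.5^2/5 + 27.5^2/3 + 17^2/3) - 3*12
     = 0.090909 * 440.867 - 36
     = 4.078788.
Step 4: Ties present; correction factor C = 1 - 12/(11^3 - 11) = 0.990909. Corrected H = 4.078788 / 0.990909 = 4.116208.
Step 5: Under H0, H ~ chi^2(2); p-value = 0.127696.
Step 6: alpha = 0.05. fail to reject H0.

H = 4.1162, df = 2, p = 0.127696, fail to reject H0.


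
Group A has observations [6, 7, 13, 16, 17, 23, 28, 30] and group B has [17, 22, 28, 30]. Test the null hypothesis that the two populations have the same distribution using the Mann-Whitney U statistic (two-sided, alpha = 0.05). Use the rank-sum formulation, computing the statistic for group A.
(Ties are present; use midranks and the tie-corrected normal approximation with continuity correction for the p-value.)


Step 1: Combine and sort all 12 observations; assign midranks.
sorted (value, group): (6,X), (7,X), (13,X), (16,X), (17,X), (17,Y), (22,Y), (23,X), (28,X), (28,Y), (30,X), (30,Y)
ranks: 6->1, 7->2, 13->3, 16->4, 17->5.5, 17->5.5, 22->7, 23->8, 28->9.5, 28->9.5, 30->11.5, 30->11.5
Step 2: Rank sum for X: R1 = 1 + 2 + 3 + 4 + 5.5 + 8 + 9.5 + 11.5 = 44.5.
Step 3: U_X = R1 - n1(n1+1)/2 = 44.5 - 8*9/2 = 44.5 - 36 = 8.5.
       U_Y = n1*n2 - U_X = 32 - 8.5 = 23.5.
Step 4: Ties are present, so use the tie-corrected normal approximation (with continuity correction) for the p-value.
Step 5: p-value = 0.232018; compare to alpha = 0.05. fail to reject H0.

U_X = 8.5, p = 0.232018, fail to reject H0 at alpha = 0.05.


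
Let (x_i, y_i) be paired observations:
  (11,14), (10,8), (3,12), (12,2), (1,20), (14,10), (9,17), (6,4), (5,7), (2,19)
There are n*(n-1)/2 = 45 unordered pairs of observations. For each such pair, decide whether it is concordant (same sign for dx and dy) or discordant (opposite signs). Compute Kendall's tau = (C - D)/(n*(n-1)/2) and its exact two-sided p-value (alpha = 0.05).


Step 1: Enumerate the 45 unordered pairs (i,j) with i<j and classify each by sign(x_j-x_i) * sign(y_j-y_i).
  (1,2):dx=-1,dy=-6->C; (1,3):dx=-8,dy=-2->C; (1,4):dx=+1,dy=-12->D; (1,5):dx=-10,dy=+6->D
  (1,6):dx=+3,dy=-4->D; (1,7):dx=-2,dy=+3->D; (1,8):dx=-5,dy=-10->C; (1,9):dx=-6,dy=-7->C
  (1,10):dx=-9,dy=+5->D; (2,3):dx=-7,dy=+4->D; (2,4):dx=+2,dy=-6->D; (2,5):dx=-9,dy=+12->D
  (2,6):dx=+4,dy=+2->C; (2,7):dx=-1,dy=+9->D; (2,8):dx=-4,dy=-4->C; (2,9):dx=-5,dy=-1->C
  (2,10):dx=-8,dy=+11->D; (3,4):dx=+9,dy=-10->D; (3,5):dx=-2,dy=+8->D; (3,6):dx=+11,dy=-2->D
  (3,7):dx=+6,dy=+5->C; (3,8):dx=+3,dy=-8->D; (3,9):dx=+2,dy=-5->D; (3,10):dx=-1,dy=+7->D
  (4,5):dx=-11,dy=+18->D; (4,6):dx=+2,dy=+8->C; (4,7):dx=-3,dy=+15->D; (4,8):dx=-6,dy=+2->D
  (4,9):dx=-7,dy=+5->D; (4,10):dx=-10,dy=+17->D; (5,6):dx=+13,dy=-10->D; (5,7):dx=+8,dy=-3->D
  (5,8):dx=+5,dy=-16->D; (5,9):dx=+4,dy=-13->D; (5,10):dx=+1,dy=-1->D; (6,7):dx=-5,dy=+7->D
  (6,8):dx=-8,dy=-6->C; (6,9):dx=-9,dy=-3->C; (6,10):dx=-12,dy=+9->D; (7,8):dx=-3,dy=-13->C
  (7,9):dx=-4,dy=-10->C; (7,10):dx=-7,dy=+2->D; (8,9):dx=-1,dy=+3->D; (8,10):dx=-4,dy=+15->D
  (9,10):dx=-3,dy=+12->D
Step 2: C = 13, D = 32, total pairs = 45.
Step 3: tau = (C - D)/(n(n-1)/2) = (13 - 32)/45 = -0.422222.
Step 4: Exact two-sided p-value (enumerate n! = 3628800 permutations of y under H0): p = 0.108313.
Step 5: alpha = 0.05. fail to reject H0.

tau_b = -0.4222 (C=13, D=32), p = 0.108313, fail to reject H0.


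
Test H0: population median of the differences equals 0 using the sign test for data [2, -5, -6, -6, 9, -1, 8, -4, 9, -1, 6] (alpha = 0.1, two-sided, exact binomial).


Step 1: Discard zero differences. Original n = 11; n_eff = number of nonzero differences = 11.
Nonzero differences (with sign): +2, -5, -6, -6, +9, -1, +8, -4, +9, -1, +6
Step 2: Count signs: positive = 5, negative = 6.
Step 3: Under H0: P(positive) = 0.5, so the number of positives S ~ Bin(11, 0.5).
Step 4: Two-sided exact p-value = sum of Bin(11,0.5) probabilities at or below the observed probability = 1.000000.
Step 5: alpha = 0.1. fail to reject H0.

n_eff = 11, pos = 5, neg = 6, p = 1.000000, fail to reject H0.


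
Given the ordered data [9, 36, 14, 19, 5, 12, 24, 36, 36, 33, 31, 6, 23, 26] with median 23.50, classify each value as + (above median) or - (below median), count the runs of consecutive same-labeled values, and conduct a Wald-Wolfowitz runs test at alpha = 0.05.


Step 1: Compute median = 23.50; label A = above, B = below.
Labels in order: BABBBBAAAAABBA  (n_A = 7, n_B = 7)
Step 2: Count runs R = 6.
Step 3: Under H0 (random ordering), E[R] = 2*n_A*n_B/(n_A+n_B) + 1 = 2*7*7/14 + 1 = 8.0000.
        Var[R] = 2*n_A*n_B*(2*n_A*n_B - n_A - n_B) / ((n_A+n_B)^2 * (n_A+n_B-1)) = 8232/2548 = 3.2308.
        SD[R] = 1.7974.
Step 4: Continuity-corrected z = (R + 0.5 - E[R]) / SD[R] = (6 + 0.5 - 8.0000) / 1.7974 = -0.8345.
Step 5: Two-sided p-value via normal approximation = 2*(1 - Phi(|z|)) = 0.403986.
Step 6: alpha = 0.05. fail to reject H0.

R = 6, z = -0.8345, p = 0.403986, fail to reject H0.


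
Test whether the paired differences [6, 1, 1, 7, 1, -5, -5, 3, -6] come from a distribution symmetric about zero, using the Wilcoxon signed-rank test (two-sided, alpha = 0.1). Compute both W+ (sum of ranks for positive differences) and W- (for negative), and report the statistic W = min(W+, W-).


Step 1: Drop any zero differences (none here) and take |d_i|.
|d| = [6, 1, 1, 7, 1, 5, 5, 3, 6]
Step 2: Midrank |d_i| (ties get averaged ranks).
ranks: |6|->7.5, |1|->2, |1|->2, |7|->9, |1|->2, |5|->5.5, |5|->5.5, |3|->4, |6|->7.5
Step 3: Attach original signs; sum ranks with positive sign and with negative sign.
W+ = 7.5 + 2 + 2 + 9 + 2 + 4 = 26.5
W- = 5.5 + 5.5 + 7.5 = 18.5
(Check: W+ + W- = 45 should equal n(n+1)/2 = 45.)
Step 4: Test statistic W = min(W+, W-) = 18.5.
Step 5: Ties in |d|, so use the tie-corrected normal approximation.
        E[W] = n(n+1)/4 = 9*10/4 = 22.5.
        Tie groups: |d|=1 (t=3), |d|=5 (t=2), |d|=6 (t=2); sum(t^3 - t) = 36.
        Var[W] = n(n+1)(2n+1)/24 - sum(t^3-t)/48 = 1710/24 - 36/48 = 70.5.
        z = (W - E[W]) / sqrt(Var[W]) = (18.5 - 22.5) / 8.3964 = -0.4764.
        Two-sided p = 2*Phi(z) = 0.633794.
Step 6: alpha = 0.1. fail to reject H0.

W+ = 26.5, W- = 18.5, W = min = 18.5, p = 0.633794, fail to reject H0.


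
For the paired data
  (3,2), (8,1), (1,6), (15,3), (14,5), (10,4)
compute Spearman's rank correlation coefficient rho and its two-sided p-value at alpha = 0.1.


Step 1: Rank x and y separately (midranks; no ties here).
rank(x): 3->2, 8->3, 1->1, 15->6, 14->5, 10->4
rank(y): 2->2, 1->1, 6->6, 3->3, 5->5, 4->4
Step 2: d_i = R_x(i) - R_y(i); compute d_i^2.
  (2-2)^2=0, (3-1)^2=4, (1-6)^2=25, (6-3)^2=9, (5-5)^2=0, (4-4)^2=0
sum(d^2) = 38.
Step 3: rho = 1 - 6*38 / (6*(6^2 - 1)) = 1 - 228/210 = -0.085714.
Step 4: Under H0, t = rho * sqrt((n-2)/(1-rho^2)) = -0.1721 ~ t(4).
Step 5: Two-sided p-value from the t-distribution with 4 df = 0.871743.
Step 6: alpha = 0.1. fail to reject H0.

rho = -0.0857, p = 0.871743, fail to reject H0 at alpha = 0.1.


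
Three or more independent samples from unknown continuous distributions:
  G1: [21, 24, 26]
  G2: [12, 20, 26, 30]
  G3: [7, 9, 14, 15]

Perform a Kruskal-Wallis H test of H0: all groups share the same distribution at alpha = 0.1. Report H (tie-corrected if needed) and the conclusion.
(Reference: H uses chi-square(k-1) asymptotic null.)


Step 1: Combine all N = 11 observations and assign midranks.
sorted (value, group, rank): (7,G3,1), (9,G3,2), (12,G2,3), (14,G3,4), (15,G3,5), (20,G2,6), (21,G1,7), (24,G1,8), (26,G1,9.5), (26,G2,9.5), (30,G2,11)
Step 2: Sum ranks within each group.
R_1 = 24.5 (n_1 = 3)
R_2 = 29.5 (n_2 = 4)
R_3 = 12 (n_3 = 4)
Step 3: H = 12/(N(N+1)) * sum(R_i^2/n_i) - 3(N+1)
     = 12/(11*12) * (24.5^2/3 + 29.5^2/4 + 12^2/4) - 3*12
     = 0.090909 * 453.646 - 36
     = 5.240530.
Step 4: Ties present; correction factor C = 1 - 6/(11^3 - 11) = 0.995455. Corrected H = 5.240530 / 0.995455 = 5.264460.
Step 5: Under H0, H ~ chi^2(2); p-value = 0.071918.
Step 6: alpha = 0.1. reject H0.

H = 5.2645, df = 2, p = 0.071918, reject H0.


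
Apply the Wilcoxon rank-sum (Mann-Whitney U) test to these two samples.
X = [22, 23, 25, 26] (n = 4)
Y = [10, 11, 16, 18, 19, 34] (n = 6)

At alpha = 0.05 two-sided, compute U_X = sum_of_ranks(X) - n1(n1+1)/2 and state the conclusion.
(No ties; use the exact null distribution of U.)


Step 1: Combine and sort all 10 observations; assign midranks.
sorted (value, group): (10,Y), (11,Y), (16,Y), (18,Y), (19,Y), (22,X), (23,X), (25,X), (26,X), (34,Y)
ranks: 10->1, 11->2, 16->3, 18->4, 19->5, 22->6, 23->7, 25->8, 26->9, 34->10
Step 2: Rank sum for X: R1 = 6 + 7 + 8 + 9 = 30.
Step 3: U_X = R1 - n1(n1+1)/2 = 30 - 4*5/2 = 30 - 10 = 20.
       U_Y = n1*n2 - U_X = 24 - 20 = 4.
Step 4: No ties, so the exact null distribution of U (based on enumerating the C(10,4) = 210 equally likely rank assignments) gives the two-sided p-value.
Step 5: p-value = 0.114286; compare to alpha = 0.05. fail to reject H0.

U_X = 20, p = 0.114286, fail to reject H0 at alpha = 0.05.


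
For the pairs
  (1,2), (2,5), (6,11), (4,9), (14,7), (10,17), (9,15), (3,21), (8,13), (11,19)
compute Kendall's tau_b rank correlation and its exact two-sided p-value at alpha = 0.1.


Step 1: Enumerate the 45 unordered pairs (i,j) with i<j and classify each by sign(x_j-x_i) * sign(y_j-y_i).
  (1,2):dx=+1,dy=+3->C; (1,3):dx=+5,dy=+9->C; (1,4):dx=+3,dy=+7->C; (1,5):dx=+13,dy=+5->C
  (1,6):dx=+9,dy=+15->C; (1,7):dx=+8,dy=+13->C; (1,8):dx=+2,dy=+19->C; (1,9):dx=+7,dy=+11->C
  (1,10):dx=+10,dy=+17->C; (2,3):dx=+4,dy=+6->C; (2,4):dx=+2,dy=+4->C; (2,5):dx=+12,dy=+2->C
  (2,6):dx=+8,dy=+12->C; (2,7):dx=+7,dy=+10->C; (2,8):dx=+1,dy=+16->C; (2,9):dx=+6,dy=+8->C
  (2,10):dx=+9,dy=+14->C; (3,4):dx=-2,dy=-2->C; (3,5):dx=+8,dy=-4->D; (3,6):dx=+4,dy=+6->C
  (3,7):dx=+3,dy=+4->C; (3,8):dx=-3,dy=+10->D; (3,9):dx=+2,dy=+2->C; (3,10):dx=+5,dy=+8->C
  (4,5):dx=+10,dy=-2->D; (4,6):dx=+6,dy=+8->C; (4,7):dx=+5,dy=+6->C; (4,8):dx=-1,dy=+12->D
  (4,9):dx=+4,dy=+4->C; (4,10):dx=+7,dy=+10->C; (5,6):dx=-4,dy=+10->D; (5,7):dx=-5,dy=+8->D
  (5,8):dx=-11,dy=+14->D; (5,9):dx=-6,dy=+6->D; (5,10):dx=-3,dy=+12->D; (6,7):dx=-1,dy=-2->C
  (6,8):dx=-7,dy=+4->D; (6,9):dx=-2,dy=-4->C; (6,10):dx=+1,dy=+2->C; (7,8):dx=-6,dy=+6->D
  (7,9):dx=-1,dy=-2->C; (7,10):dx=+2,dy=+4->C; (8,9):dx=+5,dy=-8->D; (8,10):dx=+8,dy=-2->D
  (9,10):dx=+3,dy=+6->C
Step 2: C = 32, D = 13, total pairs = 45.
Step 3: tau = (C - D)/(n(n-1)/2) = (32 - 13)/45 = 0.422222.
Step 4: Exact two-sided p-value (enumerate n! = 3628800 permutations of y under H0): p = 0.108313.
Step 5: alpha = 0.1. fail to reject H0.

tau_b = 0.4222 (C=32, D=13), p = 0.108313, fail to reject H0.


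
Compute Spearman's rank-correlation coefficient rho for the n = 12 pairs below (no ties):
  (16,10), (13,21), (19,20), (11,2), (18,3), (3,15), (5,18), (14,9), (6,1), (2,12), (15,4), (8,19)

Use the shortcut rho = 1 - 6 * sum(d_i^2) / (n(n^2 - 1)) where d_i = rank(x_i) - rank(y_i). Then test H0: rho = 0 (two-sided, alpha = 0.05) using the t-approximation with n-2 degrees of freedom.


Step 1: Rank x and y separately (midranks; no ties here).
rank(x): 16->10, 13->7, 19->12, 11->6, 18->11, 3->2, 5->3, 14->8, 6->4, 2->1, 15->9, 8->5
rank(y): 10->6, 21->12, 20->11, 2->2, 3->3, 15->8, 18->9, 9->5, 1->1, 12->7, 4->4, 19->10
Step 2: d_i = R_x(i) - R_y(i); compute d_i^2.
  (10-6)^2=16, (7-12)^2=25, (12-11)^2=1, (6-2)^2=16, (11-3)^2=64, (2-8)^2=36, (3-9)^2=36, (8-5)^2=9, (4-1)^2=9, (1-7)^2=36, (9-4)^2=25, (5-10)^2=25
sum(d^2) = 298.
Step 3: rho = 1 - 6*298 / (12*(12^2 - 1)) = 1 - 1788/1716 = -0.041958.
Step 4: Under H0, t = rho * sqrt((n-2)/(1-rho^2)) = -0.1328 ~ t(10).
Step 5: Two-sided p-value from the t-distribution with 10 df = 0.896986.
Step 6: alpha = 0.05. fail to reject H0.

rho = -0.0420, p = 0.896986, fail to reject H0 at alpha = 0.05.


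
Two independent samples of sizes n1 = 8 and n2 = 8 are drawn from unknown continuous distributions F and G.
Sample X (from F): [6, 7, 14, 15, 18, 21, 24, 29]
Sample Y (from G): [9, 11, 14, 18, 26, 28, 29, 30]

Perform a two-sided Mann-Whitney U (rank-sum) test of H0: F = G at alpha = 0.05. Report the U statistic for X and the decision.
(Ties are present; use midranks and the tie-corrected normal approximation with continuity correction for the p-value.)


Step 1: Combine and sort all 16 observations; assign midranks.
sorted (value, group): (6,X), (7,X), (9,Y), (11,Y), (14,X), (14,Y), (15,X), (18,X), (18,Y), (21,X), (24,X), (26,Y), (28,Y), (29,X), (29,Y), (30,Y)
ranks: 6->1, 7->2, 9->3, 11->4, 14->5.5, 14->5.5, 15->7, 18->8.5, 18->8.5, 21->10, 24->11, 26->12, 28->13, 29->14.5, 29->14.5, 30->16
Step 2: Rank sum for X: R1 = 1 + 2 + 5.5 + 7 + 8.5 + 10 + 11 + 14.5 = 59.5.
Step 3: U_X = R1 - n1(n1+1)/2 = 59.5 - 8*9/2 = 59.5 - 36 = 23.5.
       U_Y = n1*n2 - U_X = 64 - 23.5 = 40.5.
Step 4: Ties are present, so use the tie-corrected normal approximation (with continuity correction) for the p-value.
Step 5: p-value = 0.399773; compare to alpha = 0.05. fail to reject H0.

U_X = 23.5, p = 0.399773, fail to reject H0 at alpha = 0.05.


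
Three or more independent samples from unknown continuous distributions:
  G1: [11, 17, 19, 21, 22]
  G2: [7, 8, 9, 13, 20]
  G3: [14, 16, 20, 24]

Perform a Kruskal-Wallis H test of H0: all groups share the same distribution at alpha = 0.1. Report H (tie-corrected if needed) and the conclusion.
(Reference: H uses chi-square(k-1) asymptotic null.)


Step 1: Combine all N = 14 observations and assign midranks.
sorted (value, group, rank): (7,G2,1), (8,G2,2), (9,G2,3), (11,G1,4), (13,G2,5), (14,G3,6), (16,G3,7), (17,G1,8), (19,G1,9), (20,G2,10.5), (20,G3,10.5), (21,G1,12), (22,G1,13), (24,G3,14)
Step 2: Sum ranks within each group.
R_1 = 46 (n_1 = 5)
R_2 = 21.5 (n_2 = 5)
R_3 = 37.5 (n_3 = 4)
Step 3: H = 12/(N(N+1)) * sum(R_i^2/n_i) - 3(N+1)
     = 12/(14*15) * (46^2/5 + 21.5^2/5 + 37.5^2/4) - 3*15
     = 0.057143 * 867.212 - 45
     = 4.555000.
Step 4: Ties present; correction factor C = 1 - 6/(14^3 - 14) = 0.997802. Corrected H = 4.555000 / 0.997802 = 4.565033.
Step 5: Under H0, H ~ chi^2(2); p-value = 0.102027.
Step 6: alpha = 0.1. fail to reject H0.

H = 4.5650, df = 2, p = 0.102027, fail to reject H0.


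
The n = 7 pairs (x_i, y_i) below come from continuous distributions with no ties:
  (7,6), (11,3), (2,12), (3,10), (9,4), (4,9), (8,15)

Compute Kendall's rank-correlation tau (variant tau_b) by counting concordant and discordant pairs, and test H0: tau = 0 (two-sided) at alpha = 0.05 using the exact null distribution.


Step 1: Enumerate the 21 unordered pairs (i,j) with i<j and classify each by sign(x_j-x_i) * sign(y_j-y_i).
  (1,2):dx=+4,dy=-3->D; (1,3):dx=-5,dy=+6->D; (1,4):dx=-4,dy=+4->D; (1,5):dx=+2,dy=-2->D
  (1,6):dx=-3,dy=+3->D; (1,7):dx=+1,dy=+9->C; (2,3):dx=-9,dy=+9->D; (2,4):dx=-8,dy=+7->D
  (2,5):dx=-2,dy=+1->D; (2,6):dx=-7,dy=+6->D; (2,7):dx=-3,dy=+12->D; (3,4):dx=+1,dy=-2->D
  (3,5):dx=+7,dy=-8->D; (3,6):dx=+2,dy=-3->D; (3,7):dx=+6,dy=+3->C; (4,5):dx=+6,dy=-6->D
  (4,6):dx=+1,dy=-1->D; (4,7):dx=+5,dy=+5->C; (5,6):dx=-5,dy=+5->D; (5,7):dx=-1,dy=+11->D
  (6,7):dx=+4,dy=+6->C
Step 2: C = 4, D = 17, total pairs = 21.
Step 3: tau = (C - D)/(n(n-1)/2) = (4 - 17)/21 = -0.619048.
Step 4: Exact two-sided p-value (enumerate n! = 5040 permutations of y under H0): p = 0.069048.
Step 5: alpha = 0.05. fail to reject H0.

tau_b = -0.6190 (C=4, D=17), p = 0.069048, fail to reject H0.


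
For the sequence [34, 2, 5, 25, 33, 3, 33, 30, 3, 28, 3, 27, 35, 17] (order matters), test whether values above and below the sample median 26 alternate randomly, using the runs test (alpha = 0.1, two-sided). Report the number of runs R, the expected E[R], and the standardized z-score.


Step 1: Compute median = 26; label A = above, B = below.
Labels in order: ABBBABAABABAAB  (n_A = 7, n_B = 7)
Step 2: Count runs R = 10.
Step 3: Under H0 (random ordering), E[R] = 2*n_A*n_B/(n_A+n_B) + 1 = 2*7*7/14 + 1 = 8.0000.
        Var[R] = 2*n_A*n_B*(2*n_A*n_B - n_A - n_B) / ((n_A+n_B)^2 * (n_A+n_B-1)) = 8232/2548 = 3.2308.
        SD[R] = 1.7974.
Step 4: Continuity-corrected z = (R - 0.5 - E[R]) / SD[R] = (10 - 0.5 - 8.0000) / 1.7974 = 0.8345.
Step 5: Two-sided p-value via normal approximation = 2*(1 - Phi(|z|)) = 0.403986.
Step 6: alpha = 0.1. fail to reject H0.

R = 10, z = 0.8345, p = 0.403986, fail to reject H0.
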